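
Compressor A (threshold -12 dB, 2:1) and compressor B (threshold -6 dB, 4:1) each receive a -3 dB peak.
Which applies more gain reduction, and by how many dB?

A: 9 dB over, compressed to 4.5 dB over, so 4.5 dB of GR.
B: 3 dB over, compressed to 0.75 dB over, so 2.25 dB of GR.
Difference: 2.25 dB in favour of A.

A, by 2.25 dB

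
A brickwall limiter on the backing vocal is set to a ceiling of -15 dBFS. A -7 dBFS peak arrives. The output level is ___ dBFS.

The limiter clamps the peak to its -15 dBFS ceiling.

-15 dBFS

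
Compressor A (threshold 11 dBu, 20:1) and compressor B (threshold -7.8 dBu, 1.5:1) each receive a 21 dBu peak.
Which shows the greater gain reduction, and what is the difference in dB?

B, by 0.1 dB

A: overshoot 10 dB → output overshoot 0.5 dB → GR 9.5 dB.
B: overshoot 28.8 dB → output overshoot 19.2 dB → GR 9.6 dB.
B applies 0.1 dB more gain reduction.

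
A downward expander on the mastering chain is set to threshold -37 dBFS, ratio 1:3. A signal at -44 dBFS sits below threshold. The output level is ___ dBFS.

The input is 7 dB below the -37 dBFS threshold.
A 1:3 expander multiplies undershoot by 3: 7 × 3 = 21 dB below threshold.
Output = -37 − 21 = -58 dBFS.

-58 dBFS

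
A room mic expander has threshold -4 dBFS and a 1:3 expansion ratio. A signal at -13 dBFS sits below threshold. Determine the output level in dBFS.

-31 dBFS

The input is 9 dB below the -4 dBFS threshold.
A 1:3 expander multiplies undershoot by 3: 9 × 3 = 27 dB below threshold.
Output = -4 − 27 = -31 dBFS.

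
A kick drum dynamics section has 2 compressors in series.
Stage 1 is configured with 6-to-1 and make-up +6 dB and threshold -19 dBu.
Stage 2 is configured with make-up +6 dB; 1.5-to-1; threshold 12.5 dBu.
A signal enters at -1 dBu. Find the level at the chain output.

-4 dBu

Stage 1: overshoot 18 dB → 18/6 = 3 dB → -16 dBu; +6 dB make-up → -10 dBu.
Stage 2: -10 dBu is at or below the 12.5 dBu threshold — no compression; make-up brings it to -4 dBu.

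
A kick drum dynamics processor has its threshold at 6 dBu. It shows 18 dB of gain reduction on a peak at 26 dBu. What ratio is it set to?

10:1

Input overshoot = 26 − 6 = 20 dB.
Output overshoot = 20 − 18 = 2 dB.
Ratio = input overshoot / output overshoot = 20 / 2 = 10.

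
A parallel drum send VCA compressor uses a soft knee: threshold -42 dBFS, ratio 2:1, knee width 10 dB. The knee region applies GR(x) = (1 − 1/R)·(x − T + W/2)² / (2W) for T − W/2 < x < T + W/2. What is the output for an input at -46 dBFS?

x − T + W/2 = -46 − (-42) + 5 = 1.
GR = (1 − 1/2) × 1² / 20 = 0.5 × 1 / 20 = 0.025 dB.
Output = -46 − 0.025 = -46.025 dBFS.

-46.025 dBFS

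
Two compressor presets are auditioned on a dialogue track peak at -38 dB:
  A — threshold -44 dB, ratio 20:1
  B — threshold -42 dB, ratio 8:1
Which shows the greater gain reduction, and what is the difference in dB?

A, by 2.2 dB

A: overshoot 6 dB → output overshoot 0.3 dB → GR 5.7 dB.
B: overshoot 4 dB → output overshoot 0.5 dB → GR 3.5 dB.
Difference: 2.2 dB in favour of A.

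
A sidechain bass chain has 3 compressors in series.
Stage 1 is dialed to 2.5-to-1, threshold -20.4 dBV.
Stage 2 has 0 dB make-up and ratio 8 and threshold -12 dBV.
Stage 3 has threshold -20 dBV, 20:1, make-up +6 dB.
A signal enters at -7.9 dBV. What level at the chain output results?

Stage 1: overshoot 12.5 dB → 12.5/2.5 = 5 dB → -15.4 dBV.
Stage 2: below threshold (-15.4 ≤ -12); passes unchanged; output -15.4 dBV.
Stage 3: overshoot 4.6 dB → 4.6/20 = 0.23 dB → -19.77 dBV; +6 dB make-up → -13.77 dBV.

-13.77 dBV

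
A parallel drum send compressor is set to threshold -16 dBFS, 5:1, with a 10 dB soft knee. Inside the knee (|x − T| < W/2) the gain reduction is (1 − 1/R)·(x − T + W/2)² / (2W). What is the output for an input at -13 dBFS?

x − T + W/2 = -13 − (-16) + 5 = 8.
GR = (1 − 1/5) × 8² / 20 = 0.8 × 64 / 20 = 2.56 dB.
Output = -13 − 2.56 = -15.56 dBFS.

-15.56 dBFS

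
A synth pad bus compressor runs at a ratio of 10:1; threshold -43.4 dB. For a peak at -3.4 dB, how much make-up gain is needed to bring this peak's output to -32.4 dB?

7 dB

Without make-up, output = threshold + overshoot/10 = -43.4 + 4 = -39.4 dB.
Gap to target: 7 dB.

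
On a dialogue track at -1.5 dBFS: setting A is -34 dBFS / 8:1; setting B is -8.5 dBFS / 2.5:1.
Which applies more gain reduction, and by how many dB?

A: overshoot 32.5 dB → output overshoot 4.0625 dB → GR 28.4375 dB.
B: overshoot 7 dB → output overshoot 2.8 dB → GR 4.2 dB.
A applies 24.2375 dB more gain reduction.

A, by 24.2375 dB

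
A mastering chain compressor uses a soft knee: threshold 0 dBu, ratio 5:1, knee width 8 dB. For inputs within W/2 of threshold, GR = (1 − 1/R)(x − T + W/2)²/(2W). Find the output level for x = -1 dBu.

x − T + W/2 = -1 − 0 + 4 = 3.
GR = (1 − 1/5) × 3² / 16 = 0.8 × 9 / 16 = 0.45 dB.
Output = -1 − 0.45 = -1.45 dBu.

-1.45 dBu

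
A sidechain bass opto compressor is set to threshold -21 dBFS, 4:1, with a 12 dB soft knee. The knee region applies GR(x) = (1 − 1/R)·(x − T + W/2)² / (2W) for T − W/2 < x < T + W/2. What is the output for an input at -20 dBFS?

-21.53125 dBFS

x − T + W/2 = -20 − (-21) + 6 = 7.
GR = (1 − 1/4) × 7² / 24 = 0.75 × 49 / 24 = 1.53125 dB.
Output = -20 − 1.53125 = -21.53125 dBFS.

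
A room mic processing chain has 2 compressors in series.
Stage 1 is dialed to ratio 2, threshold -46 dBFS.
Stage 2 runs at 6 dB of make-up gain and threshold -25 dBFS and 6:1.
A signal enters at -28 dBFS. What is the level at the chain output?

Stage 1: overshoot 18 dB → 18/2 = 9 dB → -37 dBFS.
Stage 2: -37 dBFS is at or below the -25 dBFS threshold — no compression; make-up brings it to -31 dBFS.

-31 dBFS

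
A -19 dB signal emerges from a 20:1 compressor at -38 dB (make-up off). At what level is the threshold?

-39 dB

Let T be the threshold. Output overshoot = (input overshoot)/R, so -38 − T = (-19 − T)/20.
20·(-38 − T) = -19 − T → 19·T = -760 − (-19) = -741.
T = -741/19 = -39 dB.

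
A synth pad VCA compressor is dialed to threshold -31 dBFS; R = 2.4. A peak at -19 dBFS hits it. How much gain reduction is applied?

7 dB

Overshoot = -19 − (-31) = 12 dB.
A 2.4:1 ratio leaves 5 dB of that excess.
GR = overshoot in − overshoot out = 12 − 5 = 7 dB.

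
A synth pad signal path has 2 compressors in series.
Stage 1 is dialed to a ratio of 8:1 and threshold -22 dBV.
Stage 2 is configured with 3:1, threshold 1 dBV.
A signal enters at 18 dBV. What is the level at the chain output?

-17 dBV

Stage 1: 40 dB above -22 dBV, reduced 8:1 to 5 dB above → -17 dBV.
Stage 2: -17 dBV is at or below the 1 dBV threshold — no compression; output -17 dBV.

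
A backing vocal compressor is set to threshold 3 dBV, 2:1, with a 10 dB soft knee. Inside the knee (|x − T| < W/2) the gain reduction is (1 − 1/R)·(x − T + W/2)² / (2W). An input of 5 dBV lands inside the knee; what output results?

x − T + W/2 = 5 − 3 + 5 = 7.
GR = (1 − 1/2) × 7² / 20 = 0.5 × 49 / 20 = 1.225 dB.
Output = 5 − 1.225 = 3.775 dBV.

3.775 dBV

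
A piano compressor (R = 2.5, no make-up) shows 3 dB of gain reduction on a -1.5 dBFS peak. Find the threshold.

Let T be the threshold. Output overshoot = (input overshoot)/R, so -4.5 − T = (-1.5 − T)/2.5.
2.5·(-4.5 − T) = -1.5 − T → 1.5·T = -11.25 − (-1.5) = -9.75.
T = -9.75/1.5 = -6.5 dBFS.

-6.5 dBFS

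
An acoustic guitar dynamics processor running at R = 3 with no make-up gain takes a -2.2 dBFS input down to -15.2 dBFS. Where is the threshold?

Let T be the threshold. Output overshoot = (input overshoot)/R, so -15.2 − T = (-2.2 − T)/3.
3·(-15.2 − T) = -2.2 − T → 2·T = -45.6 − (-2.2) = -43.4.
T = -43.4/2 = -21.7 dBFS.

-21.7 dBFS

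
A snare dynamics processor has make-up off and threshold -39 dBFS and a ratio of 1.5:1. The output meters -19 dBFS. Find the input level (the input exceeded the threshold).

-9 dBFS

That's 20 dB above the -39 dBFS threshold.
Before 1.5:1 compression the overshoot was 20 × 1.5 = 30 dB, so input = -39 + 30 = -9 dBFS.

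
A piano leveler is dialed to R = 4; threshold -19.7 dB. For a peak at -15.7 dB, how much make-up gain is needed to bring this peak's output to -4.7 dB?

Overshoot 4 dB → 4/4 = 1 dB after compression, so the compressed level is -19.7 + 1 = -18.7 dB.
Make-up = target − compressed = -4.7 − (-18.7) = 14 dB.

14 dB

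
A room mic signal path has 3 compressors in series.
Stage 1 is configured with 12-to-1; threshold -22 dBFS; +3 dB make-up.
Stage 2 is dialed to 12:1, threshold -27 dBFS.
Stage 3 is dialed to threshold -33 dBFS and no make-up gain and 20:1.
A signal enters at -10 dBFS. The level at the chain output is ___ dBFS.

Stage 1: -10 dBFS is 12 dB over -22 dBFS; at 12:1 that becomes 1 dB over, giving -21 dBFS; +3 dB make-up → -18 dBFS.
Stage 2: 9 dB above -27 dBFS, reduced 12:1 to 0.75 dB above → -26.25 dBFS.
Stage 3: 6.75 dB above -33 dBFS, reduced 20:1 to 0.3375 dB above → -32.6625 dBFS.

-32.6625 dBFS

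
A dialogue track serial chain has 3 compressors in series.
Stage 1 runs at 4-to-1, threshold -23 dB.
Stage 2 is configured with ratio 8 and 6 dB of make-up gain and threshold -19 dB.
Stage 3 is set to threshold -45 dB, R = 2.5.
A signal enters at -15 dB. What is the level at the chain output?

Stage 1: 8 dB above -23 dB, reduced 4:1 to 2 dB above → -21 dB.
Stage 2: -21 dB is at or below the -19 dB threshold — no compression; make-up brings it to -15 dB.
Stage 3: -15 dB is 30 dB over -45 dB; at 2.5:1 that becomes 12 dB over, giving -33 dB.

-33 dB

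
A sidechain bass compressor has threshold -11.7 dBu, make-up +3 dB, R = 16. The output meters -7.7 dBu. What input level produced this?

Before make-up, the level was -7.7 − 3 = -10.7 dBu.
Post-compression overshoot = -10.7 − (-11.7) = 1 dB.
Undo the ratio: input overshoot = 1 × 16 = 16 dB, giving input = 4.3 dBu.

4.3 dBu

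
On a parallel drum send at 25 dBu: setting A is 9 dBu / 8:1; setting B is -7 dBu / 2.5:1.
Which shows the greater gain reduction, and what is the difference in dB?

B, by 5.2 dB

A: GR = 16 − 16/8 = 14 dB.
B: GR = 32 − 32/2.5 = 19.2 dB.
Difference: 5.2 dB in favour of B.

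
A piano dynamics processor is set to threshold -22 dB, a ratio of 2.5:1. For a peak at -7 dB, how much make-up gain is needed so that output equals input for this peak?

9 dB

Overshoot 15 dB → 15/2.5 = 6 dB after compression, so the compressed level is -22 + 6 = -16 dB.
Make-up = target − compressed = -7 − (-16) = 9 dB.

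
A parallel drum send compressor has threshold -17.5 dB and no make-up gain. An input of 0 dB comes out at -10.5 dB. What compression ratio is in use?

2.5:1

Input overshoot = 0 − (-17.5) = 17.5 dB; output overshoot = -10.5 − (-17.5) = 7 dB.
Ratio = 17.5 / 7 = 2.5.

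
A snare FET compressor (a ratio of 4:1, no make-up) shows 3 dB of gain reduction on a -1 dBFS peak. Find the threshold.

-5 dBFS

Gain reduction = -1 − (-4) = 3 dB; output overshoot = GR / (R − 1) = 3 / 3 = 1 dB.
Threshold = output − output overshoot = -4 − 1 = -5 dBFS.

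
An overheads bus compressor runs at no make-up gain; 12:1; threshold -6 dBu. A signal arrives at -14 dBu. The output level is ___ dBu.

-14 dBu

-14 dBu is 8 dB below the -6 dBu threshold, so no gain reduction is applied.
Output = input = -14 dBu.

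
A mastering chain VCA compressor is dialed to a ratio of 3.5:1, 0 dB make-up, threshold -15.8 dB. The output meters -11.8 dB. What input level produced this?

Post-compression overshoot = -11.8 − (-15.8) = 4 dB.
Before 3.5:1 compression the overshoot was 4 × 3.5 = 14 dB, so input = -15.8 + 14 = -1.8 dB.

-1.8 dB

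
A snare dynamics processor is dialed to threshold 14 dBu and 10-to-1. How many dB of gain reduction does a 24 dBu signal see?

9 dB

The signal is 10 dB above threshold.
After 10:1 compression the overshoot becomes 10/10 = 1 dB.
GR = overshoot in − overshoot out = 10 − 1 = 9 dB.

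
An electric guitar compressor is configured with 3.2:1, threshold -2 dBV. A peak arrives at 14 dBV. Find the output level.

3 dBV

Overshoot: 14 − (-2) = 16 dB.
The 16 dB excess becomes 5 dB after 3.2:1 reduction.
So the level is -2 + 5 = 3 dBV.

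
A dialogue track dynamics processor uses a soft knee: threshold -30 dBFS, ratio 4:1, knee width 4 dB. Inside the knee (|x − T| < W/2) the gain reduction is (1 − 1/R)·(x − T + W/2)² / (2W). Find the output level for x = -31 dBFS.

x − T + W/2 = -31 − (-30) + 2 = 1.
GR = (1 − 1/4) × 1² / 8 = 0.75 × 1 / 8 = 0.09375 dB.
Output = -31 − 0.09375 = -31.09375 dBFS.

-31.09375 dBFS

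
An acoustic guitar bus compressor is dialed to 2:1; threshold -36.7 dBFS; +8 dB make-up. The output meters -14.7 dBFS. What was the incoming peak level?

Stripping the +8 dB make-up gives -22.7 dBFS at the gain stage.
The compressed level sits -22.7 − (-36.7) = 14 dB over threshold.
Before 2:1 compression the overshoot was 14 × 2 = 28 dB, so input = -36.7 + 28 = -8.7 dBFS.

-8.7 dBFS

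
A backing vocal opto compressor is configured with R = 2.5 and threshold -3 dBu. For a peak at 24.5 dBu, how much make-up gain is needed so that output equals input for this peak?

16.5 dB

Without make-up, output = threshold + overshoot/2.5 = -3 + 11 = 8 dBu.
Gap to target: 16.5 dB.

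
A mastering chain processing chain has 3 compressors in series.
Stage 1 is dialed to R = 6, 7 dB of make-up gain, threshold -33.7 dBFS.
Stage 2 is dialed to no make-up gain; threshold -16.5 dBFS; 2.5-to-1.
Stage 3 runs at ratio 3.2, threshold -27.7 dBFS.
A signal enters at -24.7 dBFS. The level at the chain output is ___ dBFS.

Stage 1: 9 dB above -33.7 dBFS, reduced 6:1 to 1.5 dB above → -32.2 dBFS; +7 dB make-up → -25.2 dBFS.
Stage 2: -25.2 dBFS is at or below the -16.5 dBFS threshold — no compression; output -25.2 dBFS.
Stage 3: -25.2 dBFS is 2.5 dB over -27.7 dBFS; at 3.2:1 that becomes 0.78125 dB over, giving -26.91875 dBFS.

-26.91875 dBFS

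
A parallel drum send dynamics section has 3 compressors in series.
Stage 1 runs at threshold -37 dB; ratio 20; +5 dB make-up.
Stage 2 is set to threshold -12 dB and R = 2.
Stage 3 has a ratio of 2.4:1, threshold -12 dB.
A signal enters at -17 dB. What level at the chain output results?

Stage 1: 20 dB above -37 dB, reduced 20:1 to 1 dB above → -36 dB; +5 dB make-up → -31 dB.
Stage 2: -31 dB ≤ -12 dB, so stage 2 doesn't engage; output -31 dB.
Stage 3: -31 dB is at or below the -12 dB threshold — no compression; output -31 dB.

-31 dB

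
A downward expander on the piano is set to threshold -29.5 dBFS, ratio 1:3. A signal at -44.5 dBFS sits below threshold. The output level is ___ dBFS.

The input is 15 dB below the -29.5 dBFS threshold.
A 1:3 expander multiplies undershoot by 3: 15 × 3 = 45 dB below threshold.
Output = -29.5 − 45 = -74.5 dBFS.

-74.5 dBFS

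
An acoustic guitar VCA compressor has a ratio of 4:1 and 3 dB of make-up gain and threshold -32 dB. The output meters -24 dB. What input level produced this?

Remove make-up: -24 − 3 = -27 dB.
That's 5 dB above the -32 dB threshold.
Before 4:1 compression the overshoot was 5 × 4 = 20 dB, so input = -32 + 20 = -12 dB.

-12 dB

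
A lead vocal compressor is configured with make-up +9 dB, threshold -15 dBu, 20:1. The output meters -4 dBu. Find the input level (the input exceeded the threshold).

25 dBu

Before make-up, the level was -4 − 9 = -13 dBu.
Post-compression overshoot = -13 − (-15) = 2 dB.
Undo the ratio: input overshoot = 2 × 20 = 40 dB, giving input = 25 dBu.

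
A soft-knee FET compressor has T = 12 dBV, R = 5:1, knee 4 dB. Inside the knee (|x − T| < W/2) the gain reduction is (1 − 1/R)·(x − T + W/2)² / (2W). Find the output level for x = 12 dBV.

11.6 dBV

x − T + W/2 = 12 − 12 + 2 = 2.
GR = (1 − 1/5) × 2² / 8 = 0.8 × 4 / 8 = 0.4 dB.
Output = 12 − 0.4 = 11.6 dBV.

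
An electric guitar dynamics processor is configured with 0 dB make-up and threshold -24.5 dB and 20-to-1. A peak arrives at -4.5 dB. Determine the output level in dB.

-4.5 dB sits 20 dB over threshold.
At 20:1 the overshoot is divided by 20, leaving 1 dB above threshold.
So the level is -24.5 + 1 = -23.5 dB.

-23.5 dB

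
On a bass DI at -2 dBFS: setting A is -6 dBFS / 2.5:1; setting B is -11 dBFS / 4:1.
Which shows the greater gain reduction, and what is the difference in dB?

A: 4 dB over, compressed to 1.6 dB over, so 2.4 dB of GR.
B: 9 dB over, compressed to 2.25 dB over, so 6.75 dB of GR.
B applies 4.35 dB more gain reduction.

B, by 4.35 dB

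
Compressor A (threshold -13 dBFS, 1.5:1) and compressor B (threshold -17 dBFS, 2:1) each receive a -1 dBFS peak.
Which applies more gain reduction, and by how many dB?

B, by 4 dB

A: GR = 12 − 12/1.5 = 4 dB.
B: GR = 16 − 16/2 = 8 dB.
B applies 4 dB more gain reduction.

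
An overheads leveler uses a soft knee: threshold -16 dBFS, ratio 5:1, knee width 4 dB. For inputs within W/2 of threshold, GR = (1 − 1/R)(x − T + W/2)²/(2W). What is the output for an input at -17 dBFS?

x − T + W/2 = -17 − (-16) + 2 = 1.
GR = (1 − 1/5) × 1² / 8 = 0.8 × 1 / 8 = 0.1 dB.
Output = -17 − 0.1 = -17.1 dBFS.

-17.1 dBFS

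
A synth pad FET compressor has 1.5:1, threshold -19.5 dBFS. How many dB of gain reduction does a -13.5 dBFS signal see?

The signal is 6 dB above threshold.
A 1.5:1 ratio leaves 4 dB of that excess.
So the signal is attenuated by 6 − 4 = 2 dB.

2 dB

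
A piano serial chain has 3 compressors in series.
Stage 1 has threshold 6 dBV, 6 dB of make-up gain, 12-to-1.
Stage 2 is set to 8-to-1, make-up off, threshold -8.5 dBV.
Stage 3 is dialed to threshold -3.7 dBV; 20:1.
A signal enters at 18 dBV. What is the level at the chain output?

-5.8125 dBV

Stage 1: 18 dBV is 12 dB over 6 dBV; at 12:1 that becomes 1 dB over, giving 7 dBV; +6 dB make-up → 13 dBV.
Stage 2: 21.5 dB above -8.5 dBV, reduced 8:1 to 2.6875 dB above → -5.8125 dBV.
Stage 3: -5.8125 dBV is at or below the -3.7 dBV threshold — no compression; output -5.8125 dBV.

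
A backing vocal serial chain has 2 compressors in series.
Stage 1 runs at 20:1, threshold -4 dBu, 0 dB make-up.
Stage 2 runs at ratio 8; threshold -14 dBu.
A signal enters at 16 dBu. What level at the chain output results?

-12.625 dBu

Stage 1: 20 dB above -4 dBu, reduced 20:1 to 1 dB above → -3 dBu.
Stage 2: 11 dB above -14 dBu, reduced 8:1 to 1.375 dB above → -12.625 dBu.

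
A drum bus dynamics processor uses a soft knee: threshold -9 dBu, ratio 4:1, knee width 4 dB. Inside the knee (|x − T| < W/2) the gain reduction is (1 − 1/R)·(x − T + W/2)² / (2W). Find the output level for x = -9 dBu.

x − T + W/2 = -9 − (-9) + 2 = 2.
GR = (1 − 1/4) × 2² / 8 = 0.75 × 4 / 8 = 0.375 dB.
Output = -9 − 0.375 = -9.375 dBu.

-9.375 dBu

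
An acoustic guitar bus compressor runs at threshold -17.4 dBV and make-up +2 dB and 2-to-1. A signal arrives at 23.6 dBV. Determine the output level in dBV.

Overshoot: 23.6 − (-17.4) = 41 dB.
2:1 compression reduces that to 41/2 = 20.5 dB over.
That puts the output at 3.1 dBV; make-up adds 2 dB, giving 5.1 dBV.

5.1 dBV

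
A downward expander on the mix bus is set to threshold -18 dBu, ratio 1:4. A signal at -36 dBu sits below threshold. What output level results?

-90 dBu

The input is 18 dB below the -18 dBu threshold.
A 1:4 expander multiplies undershoot by 4: 18 × 4 = 72 dB below threshold.
Output = -18 − 72 = -90 dBu.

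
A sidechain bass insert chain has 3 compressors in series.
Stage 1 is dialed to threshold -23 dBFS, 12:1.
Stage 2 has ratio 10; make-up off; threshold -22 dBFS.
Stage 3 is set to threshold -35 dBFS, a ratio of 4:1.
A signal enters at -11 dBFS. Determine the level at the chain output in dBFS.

Stage 1: 12 dB above -23 dBFS, reduced 12:1 to 1 dB above → -22 dBFS.
Stage 2: -22 dBFS is at or below the -22 dBFS threshold — no compression; output -22 dBFS.
Stage 3: -22 dBFS is 13 dB over -35 dBFS; at 4:1 that becomes 3.25 dB over, giving -31.75 dBFS.

-31.75 dBFS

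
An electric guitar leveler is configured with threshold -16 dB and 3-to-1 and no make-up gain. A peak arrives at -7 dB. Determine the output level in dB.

The input is 9 dB above the -16 dB threshold.
3:1 compression reduces that to 9/3 = 3 dB over.
That puts the output at -13 dB.

-13 dB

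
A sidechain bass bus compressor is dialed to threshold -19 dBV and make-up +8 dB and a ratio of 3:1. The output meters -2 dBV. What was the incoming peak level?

8 dBV

Stripping the +8 dB make-up gives -10 dBV at the gain stage.
That's 9 dB above the -19 dBV threshold.
Input overshoot = R × output overshoot = 27 dB → input = -19 + 27 = 8 dBV.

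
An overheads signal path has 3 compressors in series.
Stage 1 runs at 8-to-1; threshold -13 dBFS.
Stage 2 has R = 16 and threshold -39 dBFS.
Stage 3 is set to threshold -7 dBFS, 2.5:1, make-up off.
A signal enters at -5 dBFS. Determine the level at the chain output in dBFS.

-37.3125 dBFS

Stage 1: -5 dBFS is 8 dB over -13 dBFS; at 8:1 that becomes 1 dB over, giving -12 dBFS.
Stage 2: overshoot 27 dB → 27/16 = 1.6875 dB → -37.3125 dBFS.
Stage 3: -37.3125 dBFS is at or below the -7 dBFS threshold — no compression; output -37.3125 dBFS.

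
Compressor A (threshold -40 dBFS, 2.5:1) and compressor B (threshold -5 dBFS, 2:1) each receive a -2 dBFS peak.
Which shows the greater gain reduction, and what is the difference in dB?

A: GR = 38 − 38/2.5 = 22.8 dB.
B: GR = 3 − 3/2 = 1.5 dB.
Difference: 21.3 dB in favour of A.

A, by 21.3 dB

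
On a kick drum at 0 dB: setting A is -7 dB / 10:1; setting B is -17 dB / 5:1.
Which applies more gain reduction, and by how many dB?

B, by 7.3 dB

A: overshoot 7 dB → output overshoot 0.7 dB → GR 6.3 dB.
B: overshoot 17 dB → output overshoot 3.4 dB → GR 13.6 dB.
B applies 7.3 dB more gain reduction.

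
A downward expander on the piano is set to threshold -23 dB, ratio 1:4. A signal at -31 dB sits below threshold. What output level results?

-55 dB

The input is 8 dB below the -23 dB threshold.
A 1:4 expander multiplies undershoot by 4: 8 × 4 = 32 dB below threshold.
Output = -23 − 32 = -55 dB.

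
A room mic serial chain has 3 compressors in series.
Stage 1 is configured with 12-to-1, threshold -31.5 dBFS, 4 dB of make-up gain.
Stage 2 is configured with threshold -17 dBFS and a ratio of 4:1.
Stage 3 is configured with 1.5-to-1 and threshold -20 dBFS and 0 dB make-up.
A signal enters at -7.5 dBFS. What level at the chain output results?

Stage 1: 24 dB above -31.5 dBFS, reduced 12:1 to 2 dB above → -29.5 dBFS; +4 dB make-up → -25.5 dBFS.
Stage 2: -25.5 dBFS ≤ -17 dBFS, so stage 2 doesn't engage; output -25.5 dBFS.
Stage 3: -25.5 dBFS is at or below the -20 dBFS threshold — no compression; output -25.5 dBFS.

-25.5 dBFS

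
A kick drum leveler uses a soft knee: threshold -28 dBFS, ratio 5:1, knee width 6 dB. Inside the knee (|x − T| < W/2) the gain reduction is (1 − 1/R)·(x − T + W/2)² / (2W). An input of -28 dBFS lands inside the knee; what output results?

-28.6 dBFS

x − T + W/2 = -28 − (-28) + 3 = 3.
GR = (1 − 1/5) × 3² / 12 = 0.8 × 9 / 12 = 0.6 dB.
Output = -28 − 0.6 = -28.6 dBFS.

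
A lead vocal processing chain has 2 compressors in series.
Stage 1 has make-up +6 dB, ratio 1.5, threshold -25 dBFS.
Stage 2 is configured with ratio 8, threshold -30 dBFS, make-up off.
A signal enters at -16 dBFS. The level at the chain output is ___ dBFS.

Stage 1: -16 dBFS is 9 dB over -25 dBFS; at 1.5:1 that becomes 6 dB over, giving -19 dBFS; +6 dB make-up → -13 dBFS.
Stage 2: 17 dB above -30 dBFS, reduced 8:1 to 2.125 dB above → -27.875 dBFS.

-27.875 dBFS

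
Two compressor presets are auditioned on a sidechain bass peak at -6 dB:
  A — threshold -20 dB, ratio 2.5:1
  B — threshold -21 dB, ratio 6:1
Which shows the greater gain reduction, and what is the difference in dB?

A: overshoot 14 dB → output overshoot 5.6 dB → GR 8.4 dB.
B: overshoot 15 dB → output overshoot 2.5 dB → GR 12.5 dB.
B reduces 4.1 dB more.

B, by 4.1 dB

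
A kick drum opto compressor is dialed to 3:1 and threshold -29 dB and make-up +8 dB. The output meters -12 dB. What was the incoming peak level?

Remove make-up: -12 − 8 = -20 dB.
The compressed level sits -20 − (-29) = 9 dB over threshold.
Input overshoot = R × output overshoot = 27 dB → input = -29 + 27 = -2 dB.

-2 dB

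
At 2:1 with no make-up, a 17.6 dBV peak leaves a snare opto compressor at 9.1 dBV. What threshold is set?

0.6 dBV

Gain reduction = 17.6 − 9.1 = 8.5 dB; output overshoot = GR / (R − 1) = 8.5 / 1 = 8.5 dB.
Threshold = output − output overshoot = 9.1 − 8.5 = 0.6 dBV.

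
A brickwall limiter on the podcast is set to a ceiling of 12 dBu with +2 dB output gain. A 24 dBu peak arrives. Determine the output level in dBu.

14 dBu

The limiter clamps the peak to its 12 dBu ceiling.
Output gain then adds 2 dB: 12 + 2 = 14 dBu.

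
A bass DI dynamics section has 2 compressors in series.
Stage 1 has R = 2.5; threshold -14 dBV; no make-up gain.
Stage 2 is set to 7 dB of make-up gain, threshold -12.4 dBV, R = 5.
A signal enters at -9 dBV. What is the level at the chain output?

-5.32 dBV

Stage 1: -9 dBV is 5 dB over -14 dBV; at 2.5:1 that becomes 2 dB over, giving -12 dBV.
Stage 2: -12 dBV is 0.4 dB over -12.4 dBV; at 5:1 that becomes 0.08 dB over, giving -12.32 dBV; +7 dB make-up → -5.32 dBV.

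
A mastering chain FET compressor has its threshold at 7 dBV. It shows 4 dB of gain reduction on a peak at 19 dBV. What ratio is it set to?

1.5:1

Input overshoot = 19 − 7 = 12 dB.
Output overshoot = 12 − 4 = 8 dB.
Ratio = input overshoot / output overshoot = 12 / 8 = 1.5.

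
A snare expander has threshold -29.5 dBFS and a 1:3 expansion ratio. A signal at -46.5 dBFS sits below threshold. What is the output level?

-80.5 dBFS

Below threshold, a 1:3 expander applies gain = (3−1)×(T − x) of attenuation.
(3−1) × 17 = 34 dB, so output = -46.5 − 34 = -80.5 dBFS.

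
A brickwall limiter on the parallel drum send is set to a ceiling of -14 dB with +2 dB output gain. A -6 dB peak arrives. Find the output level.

A brickwall limiter is an ∞:1 compressor: any input above the ceiling is clamped to -14 dB.
Output gain then adds 2 dB: -14 + 2 = -12 dB.

-12 dB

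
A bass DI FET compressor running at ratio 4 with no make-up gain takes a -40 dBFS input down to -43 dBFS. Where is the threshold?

-44 dBFS

Let T be the threshold. Output overshoot = (input overshoot)/R, so -43 − T = (-40 − T)/4.
4·(-43 − T) = -40 − T → 3·T = -172 − (-40) = -132.
T = -132/3 = -44 dBFS.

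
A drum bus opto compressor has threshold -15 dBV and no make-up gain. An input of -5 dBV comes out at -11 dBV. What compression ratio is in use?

Input overshoot = -5 − (-15) = 10 dB; output overshoot = -11 − (-15) = 4 dB.
Ratio = 10 / 4 = 2.5.

2.5:1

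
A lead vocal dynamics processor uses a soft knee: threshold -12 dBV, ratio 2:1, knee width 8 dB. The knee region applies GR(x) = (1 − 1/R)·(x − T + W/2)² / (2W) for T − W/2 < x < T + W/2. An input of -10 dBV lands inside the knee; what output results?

-11.125 dBV

x − T + W/2 = -10 − (-12) + 4 = 6.
GR = (1 − 1/2) × 6² / 16 = 0.5 × 36 / 16 = 1.125 dB.
Output = -10 − 1.125 = -11.125 dBV.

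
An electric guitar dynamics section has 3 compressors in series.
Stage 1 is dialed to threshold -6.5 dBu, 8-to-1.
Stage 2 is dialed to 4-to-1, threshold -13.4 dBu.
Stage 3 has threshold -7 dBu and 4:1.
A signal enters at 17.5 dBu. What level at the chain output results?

-10.925 dBu

Stage 1: 24 dB above -6.5 dBu, reduced 8:1 to 3 dB above → -3.5 dBu.
Stage 2: overshoot 9.9 dB → 9.9/4 = 2.475 dB → -10.925 dBu.
Stage 3: below threshold (-10.925 ≤ -7); passes unchanged; output -10.925 dBu.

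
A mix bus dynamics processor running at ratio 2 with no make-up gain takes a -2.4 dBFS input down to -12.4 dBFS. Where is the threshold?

Gain reduction = -2.4 − (-12.4) = 10 dB; output overshoot = GR / (R − 1) = 10 / 1 = 10 dB.
Threshold = output − output overshoot = -12.4 − 10 = -22.4 dBFS.

-22.4 dBFS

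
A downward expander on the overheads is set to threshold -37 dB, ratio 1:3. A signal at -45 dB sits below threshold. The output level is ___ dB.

-61 dB

Below threshold, a 1:3 expander applies gain = (3−1)×(T − x) of attenuation.
(3−1) × 8 = 16 dB, so output = -45 − 16 = -61 dB.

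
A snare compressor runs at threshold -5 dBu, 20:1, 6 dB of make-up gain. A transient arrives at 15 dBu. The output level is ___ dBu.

2 dBu

15 dBu sits 20 dB over threshold.
20:1 compression reduces that to 20/20 = 1 dB over.
Output = -5 + 1 = -4 dBu; make-up adds 6 dB, giving 2 dBu.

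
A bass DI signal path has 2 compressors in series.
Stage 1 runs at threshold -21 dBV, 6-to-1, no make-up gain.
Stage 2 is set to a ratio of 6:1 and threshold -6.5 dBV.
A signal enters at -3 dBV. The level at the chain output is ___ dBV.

Stage 1: overshoot 18 dB → 18/6 = 3 dB → -18 dBV.
Stage 2: -18 dBV ≤ -6.5 dBV, so stage 2 doesn't engage; output -18 dBV.

-18 dBV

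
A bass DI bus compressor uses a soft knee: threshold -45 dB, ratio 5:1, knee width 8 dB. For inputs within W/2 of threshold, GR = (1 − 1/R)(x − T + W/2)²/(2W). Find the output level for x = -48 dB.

-48.05 dB

x − T + W/2 = -48 − (-45) + 4 = 1.
GR = (1 − 1/5) × 1² / 16 = 0.8 × 1 / 16 = 0.05 dB.
Output = -48 − 0.05 = -48.05 dB.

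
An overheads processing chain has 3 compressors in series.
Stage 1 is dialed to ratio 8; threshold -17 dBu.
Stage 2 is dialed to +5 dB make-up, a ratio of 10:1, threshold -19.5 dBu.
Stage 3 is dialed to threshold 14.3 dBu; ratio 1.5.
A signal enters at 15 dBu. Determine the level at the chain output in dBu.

-13.85 dBu

Stage 1: 15 dBu is 32 dB over -17 dBu; at 8:1 that becomes 4 dB over, giving -13 dBu.
Stage 2: -13 dBu is 6.5 dB over -19.5 dBu; at 10:1 that becomes 0.65 dB over, giving -18.85 dBu; +5 dB make-up → -13.85 dBu.
Stage 3: below threshold (-13.85 ≤ 14.3); passes unchanged; output -13.85 dBu.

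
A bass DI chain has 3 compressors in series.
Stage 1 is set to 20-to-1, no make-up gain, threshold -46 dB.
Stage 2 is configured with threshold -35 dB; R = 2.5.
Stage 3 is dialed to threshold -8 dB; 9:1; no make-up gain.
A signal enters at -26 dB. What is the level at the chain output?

-45 dB

Stage 1: 20 dB above -46 dB, reduced 20:1 to 1 dB above → -45 dB.
Stage 2: -45 dB is at or below the -35 dB threshold — no compression; output -45 dB.
Stage 3: -45 dB ≤ -8 dB, so stage 3 doesn't engage; output -45 dB.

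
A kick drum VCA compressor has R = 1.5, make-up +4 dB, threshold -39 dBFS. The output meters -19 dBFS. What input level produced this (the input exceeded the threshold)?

-15 dBFS

Stripping the +4 dB make-up gives -23 dBFS at the gain stage.
Post-compression overshoot = -23 − (-39) = 16 dB.
Input overshoot = R × output overshoot = 24 dB → input = -39 + 24 = -15 dBFS.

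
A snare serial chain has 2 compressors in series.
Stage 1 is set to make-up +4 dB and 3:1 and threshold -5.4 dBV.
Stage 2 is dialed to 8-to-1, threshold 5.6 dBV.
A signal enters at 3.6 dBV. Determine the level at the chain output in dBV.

1.6 dBV

Stage 1: 9 dB above -5.4 dBV, reduced 3:1 to 3 dB above → -2.4 dBV; +4 dB make-up → 1.6 dBV.
Stage 2: 1.6 dBV ≤ 5.6 dBV, so stage 2 doesn't engage; output 1.6 dBV.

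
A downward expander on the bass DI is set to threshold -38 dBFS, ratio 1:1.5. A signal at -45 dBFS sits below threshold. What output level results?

The input is 7 dB below the -38 dBFS threshold.
A 1:1.5 expander multiplies undershoot by 1.5: 7 × 1.5 = 10.5 dB below threshold.
Output = -38 − 10.5 = -48.5 dBFS.

-48.5 dBFS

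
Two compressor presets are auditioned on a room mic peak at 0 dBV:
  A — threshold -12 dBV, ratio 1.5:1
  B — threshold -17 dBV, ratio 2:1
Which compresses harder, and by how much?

A: overshoot 12 dB → output overshoot 8 dB → GR 4 dB.
B: overshoot 17 dB → output overshoot 8.5 dB → GR 8.5 dB.
B applies 4.5 dB more gain reduction.

B, by 4.5 dB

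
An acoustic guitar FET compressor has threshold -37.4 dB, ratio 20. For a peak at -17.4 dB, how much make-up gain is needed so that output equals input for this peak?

Overshoot 20 dB → 20/20 = 1 dB after compression, so the compressed level is -37.4 + 1 = -36.4 dB.
Make-up = target − compressed = -17.4 − (-36.4) = 19 dB.

19 dB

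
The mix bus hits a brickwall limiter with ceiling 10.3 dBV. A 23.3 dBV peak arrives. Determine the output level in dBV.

10.3 dBV

A brickwall limiter is an ∞:1 compressor: any input above the ceiling is clamped to 10.3 dBV.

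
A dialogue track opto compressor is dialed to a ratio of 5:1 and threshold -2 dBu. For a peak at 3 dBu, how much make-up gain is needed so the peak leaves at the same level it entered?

4 dB

Overshoot 5 dB → 5/5 = 1 dB after compression, so the compressed level is -2 + 1 = -1 dBu.
Make-up = target − compressed = 3 − (-1) = 4 dB.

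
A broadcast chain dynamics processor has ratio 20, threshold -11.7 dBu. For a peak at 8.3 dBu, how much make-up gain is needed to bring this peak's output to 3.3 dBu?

Overshoot 20 dB → 20/20 = 1 dB after compression, so the compressed level is -11.7 + 1 = -10.7 dBu.
Make-up = target − compressed = 3.3 − (-10.7) = 14 dB.

14 dB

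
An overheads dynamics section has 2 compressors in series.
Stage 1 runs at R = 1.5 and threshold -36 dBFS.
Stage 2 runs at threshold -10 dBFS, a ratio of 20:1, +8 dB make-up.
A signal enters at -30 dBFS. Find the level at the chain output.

Stage 1: overshoot 6 dB → 6/1.5 = 4 dB → -32 dBFS.
Stage 2: -32 dBFS ≤ -10 dBFS, so stage 2 doesn't engage; make-up brings it to -24 dBFS.

-24 dBFS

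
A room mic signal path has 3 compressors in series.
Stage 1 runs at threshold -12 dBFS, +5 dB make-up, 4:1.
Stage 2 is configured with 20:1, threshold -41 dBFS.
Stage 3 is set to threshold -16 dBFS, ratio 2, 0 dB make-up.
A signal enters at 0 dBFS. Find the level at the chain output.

-39.15 dBFS

Stage 1: 12 dB above -12 dBFS, reduced 4:1 to 3 dB above → -9 dBFS; +5 dB make-up → -4 dBFS.
Stage 2: -4 dBFS is 37 dB over -41 dBFS; at 20:1 that becomes 1.85 dB over, giving -39.15 dBFS.
Stage 3: -39.15 dBFS ≤ -16 dBFS, so stage 3 doesn't engage; output -39.15 dBFS.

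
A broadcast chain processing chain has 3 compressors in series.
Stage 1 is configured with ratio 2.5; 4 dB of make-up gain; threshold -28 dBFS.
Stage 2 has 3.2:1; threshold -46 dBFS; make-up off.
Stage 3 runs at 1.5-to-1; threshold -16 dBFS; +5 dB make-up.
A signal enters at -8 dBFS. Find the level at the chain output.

-31.625 dBFS

Stage 1: -8 dBFS is 20 dB over -28 dBFS; at 2.5:1 that becomes 8 dB over, giving -20 dBFS; +4 dB make-up → -16 dBFS.
Stage 2: overshoot 30 dB → 30/3.2 = 9.375 dB → -36.625 dBFS.
Stage 3: below threshold (-36.625 ≤ -16); passes unchanged; make-up brings it to -31.625 dBFS.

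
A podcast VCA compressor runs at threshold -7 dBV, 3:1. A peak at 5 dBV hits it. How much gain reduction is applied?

8 dB

Overshoot = 5 − (-7) = 12 dB.
After 3:1 compression the overshoot becomes 12/3 = 4 dB.
Gain reduction = 12 − 4 = 8 dB.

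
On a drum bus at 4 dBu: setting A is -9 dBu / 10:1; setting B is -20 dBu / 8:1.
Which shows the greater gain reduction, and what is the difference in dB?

A: GR = 13 − 13/10 = 11.7 dB.
B: GR = 24 − 24/8 = 21 dB.
B applies 9.3 dB more gain reduction.

B, by 9.3 dB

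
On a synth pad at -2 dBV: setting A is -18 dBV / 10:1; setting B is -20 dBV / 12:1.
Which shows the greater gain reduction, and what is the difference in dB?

A: GR = 16 − 16/10 = 14.4 dB.
B: GR = 18 − 18/12 = 16.5 dB.
B applies 2.1 dB more gain reduction.

B, by 2.1 dB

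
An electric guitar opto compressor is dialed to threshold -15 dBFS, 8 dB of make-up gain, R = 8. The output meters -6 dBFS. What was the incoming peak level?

-7 dBFS

Before make-up, the level was -6 − 8 = -14 dBFS.
That's 1 dB above the -15 dBFS threshold.
Undo the ratio: input overshoot = 1 × 8 = 8 dB, giving input = -7 dBFS.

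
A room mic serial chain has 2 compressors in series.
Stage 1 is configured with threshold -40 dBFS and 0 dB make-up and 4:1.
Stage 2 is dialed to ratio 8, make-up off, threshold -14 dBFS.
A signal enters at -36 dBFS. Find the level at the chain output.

Stage 1: 4 dB above -40 dBFS, reduced 4:1 to 1 dB above → -39 dBFS.
Stage 2: -39 dBFS ≤ -14 dBFS, so stage 2 doesn't engage; output -39 dBFS.

-39 dBFS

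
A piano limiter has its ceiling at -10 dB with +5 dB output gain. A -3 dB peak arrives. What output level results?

At ∞:1, everything above -10 dB is held at the ceiling.
Output gain then adds 5 dB: -10 + 5 = -5 dB.

-5 dB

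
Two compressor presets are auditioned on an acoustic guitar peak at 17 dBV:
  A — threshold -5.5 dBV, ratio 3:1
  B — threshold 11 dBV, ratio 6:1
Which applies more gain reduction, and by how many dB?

A: GR = 22.5 − 22.5/3 = 15 dB.
B: GR = 6 − 6/6 = 5 dB.
A applies 10 dB more gain reduction.

A, by 10 dB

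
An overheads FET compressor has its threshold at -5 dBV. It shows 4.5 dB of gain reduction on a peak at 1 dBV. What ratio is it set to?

Input overshoot = 1 − (-5) = 6 dB.
Output overshoot = 6 − 4.5 = 1.5 dB.
Ratio = input overshoot / output overshoot = 6 / 1.5 = 4.

4:1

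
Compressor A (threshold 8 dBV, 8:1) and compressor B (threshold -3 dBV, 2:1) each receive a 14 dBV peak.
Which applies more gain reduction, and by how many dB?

A: 6 dB over, compressed to 0.75 dB over, so 5.25 dB of GR.
B: 17 dB over, compressed to 8.5 dB over, so 8.5 dB of GR.
B reduces 3.25 dB more.

B, by 3.25 dB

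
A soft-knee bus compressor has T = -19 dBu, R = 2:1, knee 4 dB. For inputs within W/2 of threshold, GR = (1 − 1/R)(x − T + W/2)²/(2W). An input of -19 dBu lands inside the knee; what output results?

x − T + W/2 = -19 − (-19) + 2 = 2.
GR = (1 − 1/2) × 2² / 8 = 0.5 × 4 / 8 = 0.25 dB.
Output = -19 − 0.25 = -19.25 dBu.

-19.25 dBu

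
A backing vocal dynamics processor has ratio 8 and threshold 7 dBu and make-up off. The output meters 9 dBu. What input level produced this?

23 dBu

That's 2 dB above the 7 dBu threshold.
Before 8:1 compression the overshoot was 2 × 8 = 16 dB, so input = 7 + 16 = 23 dBu.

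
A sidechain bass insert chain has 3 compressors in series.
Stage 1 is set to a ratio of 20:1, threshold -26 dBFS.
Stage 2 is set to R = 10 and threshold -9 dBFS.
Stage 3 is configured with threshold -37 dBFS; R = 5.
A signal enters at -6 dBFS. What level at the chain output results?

-34.6 dBFS

Stage 1: overshoot 20 dB → 20/20 = 1 dB → -25 dBFS.
Stage 2: -25 dBFS ≤ -9 dBFS, so stage 2 doesn't engage; output -25 dBFS.
Stage 3: -25 dBFS is 12 dB over -37 dBFS; at 5:1 that becomes 2.4 dB over, giving -34.6 dBFS.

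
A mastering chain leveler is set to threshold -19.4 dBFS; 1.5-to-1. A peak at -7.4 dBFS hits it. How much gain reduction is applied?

The signal is 12 dB above threshold.
After 1.5:1 compression the overshoot becomes 12/1.5 = 8 dB.
So the signal is attenuated by 12 − 8 = 4 dB.

4 dB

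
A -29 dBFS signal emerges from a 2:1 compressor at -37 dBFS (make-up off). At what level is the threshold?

-45 dBFS

Input is 16 dB above T (since output overshoot × R = input overshoot: (-37 − T)·2 = -29 − T gives T = -45 dBFS).
Check: -45 + (-29 − (-45))/2 = -45 + 8 = -37 dBFS. ✓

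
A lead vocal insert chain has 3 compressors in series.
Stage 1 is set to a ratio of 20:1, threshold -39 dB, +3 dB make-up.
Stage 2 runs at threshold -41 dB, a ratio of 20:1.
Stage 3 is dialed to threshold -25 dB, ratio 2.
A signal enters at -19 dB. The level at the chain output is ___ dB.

-40.7 dB

Stage 1: -19 dB is 20 dB over -39 dB; at 20:1 that becomes 1 dB over, giving -38 dB; +3 dB make-up → -35 dB.
Stage 2: -35 dB is 6 dB over -41 dB; at 20:1 that becomes 0.3 dB over, giving -40.7 dB.
Stage 3: -40.7 dB ≤ -25 dB, so stage 3 doesn't engage; output -40.7 dB.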